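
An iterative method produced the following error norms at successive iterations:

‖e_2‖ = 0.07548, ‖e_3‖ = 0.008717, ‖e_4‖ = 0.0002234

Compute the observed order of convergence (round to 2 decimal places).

p ≈ ln(‖e_4‖/‖e_3‖) / ln(‖e_3‖/‖e_2‖)
  = ln(0.0002234/0.008717) / ln(0.008717/0.07548)
  = ln(0.0256281) / ln(0.115488)
  = -3.66407 / -2.15859 ≈ 1.69744

1.70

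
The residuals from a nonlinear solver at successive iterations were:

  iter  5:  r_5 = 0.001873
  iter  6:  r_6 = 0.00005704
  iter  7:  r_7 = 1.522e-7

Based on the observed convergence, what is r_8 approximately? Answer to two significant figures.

6.5e-12

First estimate the order: p ≈ ln(r_7/r_6) / ln(r_6/r_5) = ln(1.522e-7/0.00005704)/ln(0.00005704/0.001873) = ln(0.0026683)/ln(0.0304538) ≈ 1.6973.
Then r_8 ≈ r_7·(r_7/r_6)^p = 1.522e-7·(0.0026683)^1.6973 = 1.522e-7·4.28103e-05 ≈ 6.516e-12.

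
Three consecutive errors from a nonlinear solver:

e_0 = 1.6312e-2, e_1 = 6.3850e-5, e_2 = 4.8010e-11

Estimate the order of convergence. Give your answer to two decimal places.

2.54

p ≈ ln(e_2/e_1) / ln(e_1/e_0)
  = ln(4.8010e-11/6.3850e-5) / ln(6.3850e-5/1.6312e-2)
  = ln(7.51919e-07) / ln(0.0039143)
  = -14.10064 / -5.54312 ≈ 2.54381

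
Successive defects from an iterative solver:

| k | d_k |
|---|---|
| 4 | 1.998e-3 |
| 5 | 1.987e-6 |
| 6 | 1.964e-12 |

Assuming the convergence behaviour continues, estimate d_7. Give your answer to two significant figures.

First estimate the order: p ≈ ln(d_6/d_5) / ln(d_5/d_4) = ln(1.964e-12/1.987e-6)/ln(1.987e-6/1.998e-3) = ln(9.88425e-07)/ln(0.000994494) ≈ 2.0001.
Then d_7 ≈ d_6·(d_6/d_5)^p = 1.964e-12·(9.88425e-07)^2.0001 = 1.964e-12·9.75634e-13 ≈ 1.916e-24.

1.9e-24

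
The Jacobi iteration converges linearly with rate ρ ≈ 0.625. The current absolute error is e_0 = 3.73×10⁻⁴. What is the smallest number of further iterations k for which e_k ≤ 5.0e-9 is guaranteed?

24

After k steps, e_k ≈ 3.73×10⁻⁴·0.625^k.
Need 0.625^k ≤ 5.0e-9/3.73×10⁻⁴ = 1.34048e-05.
k ≥ ln(1.34048e-05)/ln(0.625) = -11.2199/-0.47000 = 23.872.
Smallest integer k = 24.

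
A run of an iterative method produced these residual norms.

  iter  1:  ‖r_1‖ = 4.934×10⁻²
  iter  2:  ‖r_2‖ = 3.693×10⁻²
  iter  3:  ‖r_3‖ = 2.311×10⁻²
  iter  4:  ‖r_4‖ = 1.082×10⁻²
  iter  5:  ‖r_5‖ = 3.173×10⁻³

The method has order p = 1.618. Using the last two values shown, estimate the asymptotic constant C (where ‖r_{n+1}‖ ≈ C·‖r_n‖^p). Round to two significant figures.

4.8

C ≈ ‖r_5‖ / ‖r_4‖^1.618
  = 3.173×10⁻³ / (1.082×10⁻²)^1.618
  = 3.173×10⁻³ / 0.00065975 ≈ 4.8094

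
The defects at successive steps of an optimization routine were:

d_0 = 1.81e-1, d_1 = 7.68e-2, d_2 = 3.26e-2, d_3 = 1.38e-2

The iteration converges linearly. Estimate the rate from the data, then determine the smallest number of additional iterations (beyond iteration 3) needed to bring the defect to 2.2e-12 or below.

Rate ρ ≈ d_3/d_2 = 1.38e-2/3.26e-2 = 0.4233.
After j more steps, d_{3+j} ≈ 1.38e-2·ρ^j; need ρ^j ≤ 2.2e-12/1.38e-2 = 1.5942e-10.
j ≥ ln(1.5942e-10)/ln(0.4233) = -22.5595/-0.85967 = 26.242.
So 27 more iterations are needed.

27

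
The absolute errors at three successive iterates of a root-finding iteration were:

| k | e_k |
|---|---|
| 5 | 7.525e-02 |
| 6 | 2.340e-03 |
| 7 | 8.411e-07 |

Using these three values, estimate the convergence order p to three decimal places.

p ≈ ln(e_7/e_6) / ln(e_6/e_5)
  = ln(8.411e-07/2.340e-03) / ln(2.340e-03/7.525e-02)
  = ln(0.000359444) / ln(0.0310963)
  = -7.930952 / -3.470666 ≈ 2.285138

2.285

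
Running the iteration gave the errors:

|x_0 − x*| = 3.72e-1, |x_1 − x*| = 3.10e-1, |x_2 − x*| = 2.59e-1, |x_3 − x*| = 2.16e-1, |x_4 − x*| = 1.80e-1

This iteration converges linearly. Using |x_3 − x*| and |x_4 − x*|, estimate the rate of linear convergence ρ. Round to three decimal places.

ρ ≈ |x_4 − x*|/|x_3 − x*| = 1.80e-1/2.16e-1 = 0.83333

0.833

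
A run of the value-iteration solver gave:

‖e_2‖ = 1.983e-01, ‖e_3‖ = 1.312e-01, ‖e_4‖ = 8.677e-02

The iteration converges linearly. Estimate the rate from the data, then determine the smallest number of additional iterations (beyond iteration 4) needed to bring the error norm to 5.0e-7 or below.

30

Rate ρ ≈ ‖e_4‖/‖e_3‖ = 8.677e-02/1.312e-01 = 0.6614.
After j more steps, ‖e_{4+j}‖ ≈ 8.677e-02·ρ^j; need ρ^j ≤ 5.0e-7/8.677e-02 = 5.76236e-06.
j ≥ ln(5.76236e-06)/ln(0.6614) = -12.0642/-0.41340 = 29.183.
So 30 more iterations are needed.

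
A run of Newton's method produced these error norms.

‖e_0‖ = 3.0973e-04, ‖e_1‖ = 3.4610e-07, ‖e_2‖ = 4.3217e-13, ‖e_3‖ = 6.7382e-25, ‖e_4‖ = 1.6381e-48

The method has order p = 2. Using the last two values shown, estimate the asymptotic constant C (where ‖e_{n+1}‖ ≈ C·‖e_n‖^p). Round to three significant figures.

3.61

C ≈ ‖e_4‖ / ‖e_3‖^2
  = 1.6381e-48 / (6.7382e-25)^2
  = 1.6381e-48 / 4.54033e-49 ≈ 3.6079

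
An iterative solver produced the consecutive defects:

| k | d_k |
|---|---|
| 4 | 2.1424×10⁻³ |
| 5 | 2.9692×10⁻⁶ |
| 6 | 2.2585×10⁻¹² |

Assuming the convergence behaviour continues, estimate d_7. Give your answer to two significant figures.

First estimate the order: p ≈ ln(d_6/d_5) / ln(d_5/d_4) = ln(2.2585×10⁻¹²/2.9692×10⁻⁶)/ln(2.9692×10⁻⁶/2.1424×10⁻³) = ln(7.60643e-07)/ln(0.00138592) ≈ 2.1407.
Then d_7 ≈ d_6·(d_6/d_5)^p = 2.2585×10⁻¹²·(7.60643e-07)^2.1407 = 2.2585×10⁻¹²·7.96974e-14 ≈ 1.8e-25.

1.8e-25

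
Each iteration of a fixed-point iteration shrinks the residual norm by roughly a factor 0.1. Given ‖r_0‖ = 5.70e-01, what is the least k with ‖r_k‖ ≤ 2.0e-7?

7

After k steps, ‖r_k‖ ≈ 5.70e-01·0.1^k.
Need 0.1^k ≤ 2.0e-7/5.70e-01 = 3.50877e-07.
k ≥ ln(3.50877e-07)/ln(0.1) = -14.8628/-2.30259 = 6.455.
Smallest integer k = 7.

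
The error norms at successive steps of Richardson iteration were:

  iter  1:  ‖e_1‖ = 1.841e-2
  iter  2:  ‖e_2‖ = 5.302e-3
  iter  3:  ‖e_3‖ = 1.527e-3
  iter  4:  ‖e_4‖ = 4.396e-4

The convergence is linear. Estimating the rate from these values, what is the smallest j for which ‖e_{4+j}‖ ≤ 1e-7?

Rate ρ ≈ ‖e_4‖/‖e_3‖ = 4.396e-4/1.527e-3 = 0.2879.
After j more steps, ‖e_{4+j}‖ ≈ 4.396e-4·ρ^j; need ρ^j ≤ 1e-7/4.396e-4 = 0.00022748.
j ≥ ln(0.00022748)/ln(0.2879) = -8.3884/-1.24514 = 6.737.
So 7 more iterations are needed.

7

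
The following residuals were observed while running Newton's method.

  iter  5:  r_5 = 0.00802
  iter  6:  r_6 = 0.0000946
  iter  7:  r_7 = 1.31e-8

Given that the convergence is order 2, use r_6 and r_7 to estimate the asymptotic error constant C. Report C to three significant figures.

1.46

C ≈ r_7 / r_6^2
  = 1.31e-8 / (0.0000946)^2
  = 1.31e-8 / 8.94916e-09 ≈ 1.4638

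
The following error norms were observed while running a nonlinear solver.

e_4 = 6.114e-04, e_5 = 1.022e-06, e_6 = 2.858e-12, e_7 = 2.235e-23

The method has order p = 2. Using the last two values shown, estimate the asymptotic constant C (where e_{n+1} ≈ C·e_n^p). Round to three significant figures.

2.74

C ≈ e_7 / e_6^2
  = 2.235e-23 / (2.858e-12)^2
  = 2.235e-23 / 8.16816e-24 ≈ 2.7362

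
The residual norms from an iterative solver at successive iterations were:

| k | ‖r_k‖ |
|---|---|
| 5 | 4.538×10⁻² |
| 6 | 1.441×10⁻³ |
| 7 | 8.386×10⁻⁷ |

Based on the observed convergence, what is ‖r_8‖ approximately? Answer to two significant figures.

First estimate the order: p ≈ ln(‖r_7‖/‖r_6‖) / ln(‖r_6‖/‖r_5‖) = ln(8.386×10⁻⁷/1.441×10⁻³)/ln(1.441×10⁻³/4.538×10⁻²) = ln(0.000581957)/ln(0.0317541) ≈ 2.1593.
Then ‖r_8‖ ≈ ‖r_7‖·(‖r_7‖/‖r_6‖)^p = 8.386×10⁻⁷·(0.000581957)^2.1593 = 8.386×10⁻⁷·1.03378e-07 ≈ 8.669e-14.

8.7e-14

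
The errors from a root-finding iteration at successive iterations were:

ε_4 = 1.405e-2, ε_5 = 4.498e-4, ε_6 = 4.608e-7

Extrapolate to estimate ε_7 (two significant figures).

First estimate the order: p ≈ ln(ε_6/ε_5) / ln(ε_5/ε_4) = ln(4.608e-7/4.498e-4)/ln(4.498e-4/1.405e-2) = ln(0.00102446)/ln(0.0320142) ≈ 2.0001.
Then ε_7 ≈ ε_6·(ε_6/ε_5)^p = 4.608e-7·(0.00102446)^2.0001 = 4.608e-7·1.0488e-06 ≈ 4.833e-13.

4.8e-13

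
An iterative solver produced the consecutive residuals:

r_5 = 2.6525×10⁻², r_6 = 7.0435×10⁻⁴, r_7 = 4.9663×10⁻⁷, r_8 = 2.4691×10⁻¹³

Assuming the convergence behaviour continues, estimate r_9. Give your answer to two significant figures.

6.1e-26

First estimate the order: p ≈ ln(r_8/r_7) / ln(r_7/r_6) = ln(2.4691×10⁻¹³/4.9663×10⁻⁷)/ln(4.9663×10⁻⁷/7.0435×10⁻⁴) = ln(4.97171e-07)/ln(0.00070509) ≈ 2.0000.
Then r_9 ≈ r_8·(r_8/r_7)^p = 2.4691×10⁻¹³·(4.97171e-07)^2.0000 = 2.4691×10⁻¹³·2.47179e-13 ≈ 6.103e-26.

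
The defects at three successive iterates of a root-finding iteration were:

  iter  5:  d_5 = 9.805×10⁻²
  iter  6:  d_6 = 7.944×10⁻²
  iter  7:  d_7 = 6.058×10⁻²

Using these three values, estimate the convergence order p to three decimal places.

1.288

p ≈ ln(d_7/d_6) / ln(d_6/d_5)
  = ln(6.058×10⁻²/7.944×10⁻²) / ln(7.944×10⁻²/9.805×10⁻²)
  = ln(0.762588) / ln(0.810199)
  = -0.271037 / -0.210475 ≈ 1.287740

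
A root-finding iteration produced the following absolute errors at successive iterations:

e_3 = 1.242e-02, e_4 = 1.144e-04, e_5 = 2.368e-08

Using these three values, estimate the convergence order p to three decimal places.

1.810

p ≈ ln(e_5/e_4) / ln(e_4/e_3)
  = ln(2.368e-08/1.144e-04) / ln(1.144e-04/1.242e-02)
  = ln(0.000206993) / ln(0.00921095)
  = -8.482826 / -4.687362 ≈ 1.809723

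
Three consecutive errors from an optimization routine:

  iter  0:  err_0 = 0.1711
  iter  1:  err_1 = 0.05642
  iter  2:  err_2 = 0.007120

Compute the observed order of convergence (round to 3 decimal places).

1.866

p ≈ ln(err_2/err_1) / ln(err_1/err_0)
  = ln(0.007120/0.05642) / ln(0.05642/0.1711)
  = ln(0.126196) / ln(0.329749)
  = -2.069919 / -1.109424 ≈ 1.865760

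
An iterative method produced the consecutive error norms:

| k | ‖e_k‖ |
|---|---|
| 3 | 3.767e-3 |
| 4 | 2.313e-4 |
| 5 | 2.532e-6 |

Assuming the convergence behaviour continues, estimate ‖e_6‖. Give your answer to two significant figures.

1.7e-9

First estimate the order: p ≈ ln(‖e_5‖/‖e_4‖) / ln(‖e_4‖/‖e_3‖) = ln(2.532e-6/2.313e-4)/ln(2.313e-4/3.767e-3) = ln(0.0109468)/ln(0.0614016) ≈ 1.6180.
Then ‖e_6‖ ≈ ‖e_5‖·(‖e_5‖/‖e_4‖)^p = 2.532e-6·(0.0109468)^1.6180 = 2.532e-6·0.000672305 ≈ 1.702e-09.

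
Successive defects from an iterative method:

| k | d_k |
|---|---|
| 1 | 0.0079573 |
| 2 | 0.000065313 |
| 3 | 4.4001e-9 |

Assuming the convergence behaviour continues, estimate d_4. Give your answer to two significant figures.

First estimate the order: p ≈ ln(d_3/d_2) / ln(d_2/d_1) = ln(4.4001e-9/0.000065313)/ln(0.000065313/0.0079573) = ln(6.73694e-05)/ln(0.00820793) ≈ 2.0000.
Then d_4 ≈ d_3·(d_3/d_2)^p = 4.4001e-9·(6.73694e-05)^2.0000 = 4.4001e-9·4.53864e-09 ≈ 1.997e-17.

2.0e-17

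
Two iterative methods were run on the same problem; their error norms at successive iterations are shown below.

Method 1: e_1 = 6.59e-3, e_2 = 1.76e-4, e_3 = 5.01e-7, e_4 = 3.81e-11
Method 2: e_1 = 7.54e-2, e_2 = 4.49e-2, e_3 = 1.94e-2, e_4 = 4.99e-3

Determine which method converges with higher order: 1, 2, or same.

Method 1: p ≈ ln(3.81e-11/5.01e-7)/ln(5.01e-7/1.76e-4) ≈ 1.62.
Method 2: p ≈ ln(4.99e-3/1.94e-2)/ln(1.94e-2/4.49e-2) ≈ 1.62.
Both orders ≈ 1.6 — effectively the same.

same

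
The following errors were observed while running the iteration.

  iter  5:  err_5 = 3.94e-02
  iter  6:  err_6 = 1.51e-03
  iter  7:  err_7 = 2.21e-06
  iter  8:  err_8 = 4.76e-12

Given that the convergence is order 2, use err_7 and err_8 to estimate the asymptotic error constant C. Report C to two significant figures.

0.97

C ≈ err_8 / err_7^2
  = 4.76e-12 / (2.21e-06)^2
  = 4.76e-12 / 4.8841e-12 ≈ 0.97459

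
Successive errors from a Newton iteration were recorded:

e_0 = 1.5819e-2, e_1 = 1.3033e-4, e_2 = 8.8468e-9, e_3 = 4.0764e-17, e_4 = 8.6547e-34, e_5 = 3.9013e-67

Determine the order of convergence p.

Consecutive ratios: e_5/e_4 = 3.9013e-67/8.6547e-34 = 4.50772e-34, e_4/e_3 = 8.6547e-34/4.0764e-17 = 2.12312e-17.
p ≈ ln(4.50772e-34)/ln(2.12312e-17) = -76.7821/-38.3911 ≈ 2.00.
So the convergence is quadratic (order 2).

2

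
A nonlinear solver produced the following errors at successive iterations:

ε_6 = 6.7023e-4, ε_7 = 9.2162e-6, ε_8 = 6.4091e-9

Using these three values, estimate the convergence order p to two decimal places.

p ≈ ln(ε_8/ε_7) / ln(ε_7/ε_6)
  = ln(6.4091e-9/9.2162e-6) / ln(9.2162e-6/6.7023e-4)
  = ln(0.000695417) / ln(0.0137508)
  = -7.27100 / -4.28666 ≈ 1.69619

1.70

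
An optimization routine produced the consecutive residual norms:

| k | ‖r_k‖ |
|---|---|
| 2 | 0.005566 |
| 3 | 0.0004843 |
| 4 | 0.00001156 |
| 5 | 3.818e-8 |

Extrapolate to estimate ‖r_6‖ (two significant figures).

6.1e-12

First estimate the order: p ≈ ln(‖r_5‖/‖r_4‖) / ln(‖r_4‖/‖r_3‖) = ln(3.818e-8/0.00001156)/ln(0.00001156/0.0004843) = ln(0.00330277)/ln(0.0238695) ≈ 1.5295.
Then ‖r_6‖ ≈ ‖r_5‖·(‖r_5‖/‖r_4‖)^p = 3.818e-8·(0.00330277)^1.5295 = 3.818e-8·0.00016037 ≈ 6.123e-12.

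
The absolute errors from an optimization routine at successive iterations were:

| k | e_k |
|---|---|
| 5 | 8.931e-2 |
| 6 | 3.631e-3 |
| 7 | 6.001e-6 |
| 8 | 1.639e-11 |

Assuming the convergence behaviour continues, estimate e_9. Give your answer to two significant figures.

First estimate the order: p ≈ ln(e_8/e_7) / ln(e_7/e_6) = ln(1.639e-11/6.001e-6)/ln(6.001e-6/3.631e-3) = ln(2.73121e-06)/ln(0.00165271) ≈ 2.0000.
Then e_9 ≈ e_8·(e_8/e_7)^p = 1.639e-11·(2.73121e-06)^2.0000 = 1.639e-11·7.45951e-12 ≈ 1.223e-22.

1.2e-22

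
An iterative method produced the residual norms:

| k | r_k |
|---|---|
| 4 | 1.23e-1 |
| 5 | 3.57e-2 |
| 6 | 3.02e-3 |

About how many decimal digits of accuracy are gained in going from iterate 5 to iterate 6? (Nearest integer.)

1

Digits gained ≈ log₁₀(r_5/r_6) = log₁₀(3.57e-2/3.02e-3) = log₁₀(11.8212) ≈ 1.073.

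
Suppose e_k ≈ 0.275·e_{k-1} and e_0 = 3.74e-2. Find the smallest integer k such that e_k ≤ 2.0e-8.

After k steps, e_k ≈ 3.74e-2·0.275^k.
Need 0.275^k ≤ 2.0e-8/3.74e-2 = 5.34759e-07.
k ≥ ln(5.34759e-07)/ln(0.275) = -14.4414/-1.29098 = 11.186.
Smallest integer k = 12.

12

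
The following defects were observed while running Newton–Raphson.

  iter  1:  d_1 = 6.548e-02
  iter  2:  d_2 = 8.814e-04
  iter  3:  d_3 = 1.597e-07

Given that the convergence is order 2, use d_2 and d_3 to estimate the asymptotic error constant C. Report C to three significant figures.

0.206

C ≈ d_3 / d_2^2
  = 1.597e-07 / (8.814e-04)^2
  = 1.597e-07 / 7.76866e-07 ≈ 0.20557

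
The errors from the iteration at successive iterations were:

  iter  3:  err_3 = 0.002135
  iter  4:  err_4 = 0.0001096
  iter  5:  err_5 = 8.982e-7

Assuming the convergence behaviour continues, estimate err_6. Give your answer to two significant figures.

3.8e-10

First estimate the order: p ≈ ln(err_5/err_4) / ln(err_4/err_3) = ln(8.982e-7/0.0001096)/ln(0.0001096/0.002135) = ln(0.00819526)/ln(0.0513349) ≈ 1.6179.
Then err_6 ≈ err_5·(err_5/err_4)^p = 8.982e-7·(0.00819526)^1.6179 = 8.982e-7·0.000421069 ≈ 3.782e-10.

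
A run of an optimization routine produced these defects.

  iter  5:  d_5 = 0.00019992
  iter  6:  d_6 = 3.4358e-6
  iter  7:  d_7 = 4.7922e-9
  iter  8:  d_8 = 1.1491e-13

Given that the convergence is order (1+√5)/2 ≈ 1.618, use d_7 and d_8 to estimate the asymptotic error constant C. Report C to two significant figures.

C ≈ d_8 / d_7^1.618
  = 1.1491e-13 / (4.7922e-9)^1.618
  = 1.1491e-13 / 3.46023e-14 ≈ 3.3209

3.3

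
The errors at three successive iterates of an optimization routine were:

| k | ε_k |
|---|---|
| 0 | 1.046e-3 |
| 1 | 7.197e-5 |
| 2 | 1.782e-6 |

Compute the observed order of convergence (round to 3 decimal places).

p ≈ ln(ε_2/ε_1) / ln(ε_1/ε_0)
  = ln(1.782e-6/7.197e-5) / ln(7.197e-5/1.046e-3)
  = ln(0.0247603) / ln(0.068805)
  = -3.698514 / -2.676479 ≈ 1.381858

1.382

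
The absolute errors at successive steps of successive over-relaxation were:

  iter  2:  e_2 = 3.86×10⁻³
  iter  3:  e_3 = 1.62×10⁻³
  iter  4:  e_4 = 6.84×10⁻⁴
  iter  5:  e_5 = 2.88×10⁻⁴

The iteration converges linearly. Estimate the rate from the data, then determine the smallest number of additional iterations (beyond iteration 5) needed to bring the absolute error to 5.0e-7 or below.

8

Rate ρ ≈ e_5/e_4 = 2.88×10⁻⁴/6.84×10⁻⁴ = 0.4211.
After j more steps, e_{5+j} ≈ 2.88×10⁻⁴·ρ^j; need ρ^j ≤ 5.0e-7/2.88×10⁻⁴ = 0.00173611.
j ≥ ln(0.00173611)/ln(0.4211) = -6.3561/-0.86488 = 7.349.
So 8 more iterations are needed.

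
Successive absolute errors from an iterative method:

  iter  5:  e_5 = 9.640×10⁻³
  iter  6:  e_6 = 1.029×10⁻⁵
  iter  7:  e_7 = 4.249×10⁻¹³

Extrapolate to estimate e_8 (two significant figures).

1.9e-31

First estimate the order: p ≈ ln(e_7/e_6) / ln(e_6/e_5) = ln(4.249×10⁻¹³/1.029×10⁻⁵)/ln(1.029×10⁻⁵/9.640×10⁻³) = ln(4.12925e-08)/ln(0.00106743) ≈ 2.4848.
Then e_8 ≈ e_7·(e_7/e_6)^p = 4.249×10⁻¹³·(4.12925e-08)^2.4848 = 4.249×10⁻¹³·4.48659e-19 ≈ 1.906e-31.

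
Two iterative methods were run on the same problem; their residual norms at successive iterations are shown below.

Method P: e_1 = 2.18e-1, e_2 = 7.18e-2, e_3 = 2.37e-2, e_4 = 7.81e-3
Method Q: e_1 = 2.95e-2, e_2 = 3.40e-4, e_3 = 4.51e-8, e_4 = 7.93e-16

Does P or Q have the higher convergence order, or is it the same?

Q

Method P: p ≈ ln(7.81e-3/2.37e-2)/ln(2.37e-2/7.18e-2) ≈ 1.00.
Method Q: p ≈ ln(7.93e-16/4.51e-8)/ln(4.51e-8/3.40e-4) ≈ 2.00.
Method Q has the higher order (≈2.0 vs ≈1.0).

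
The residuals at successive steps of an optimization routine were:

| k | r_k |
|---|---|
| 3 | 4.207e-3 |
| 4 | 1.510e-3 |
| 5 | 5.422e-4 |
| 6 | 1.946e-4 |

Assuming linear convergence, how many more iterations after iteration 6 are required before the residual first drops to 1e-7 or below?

8

Rate ρ ≈ r_6/r_5 = 1.946e-4/5.422e-4 = 0.3589.
After j more steps, r_{6+j} ≈ 1.946e-4·ρ^j; need ρ^j ≤ 1e-7/1.946e-4 = 0.000513875.
j ≥ ln(0.000513875)/ln(0.3589) = -7.5735/-1.02471 = 7.391.
So 8 more iterations are needed.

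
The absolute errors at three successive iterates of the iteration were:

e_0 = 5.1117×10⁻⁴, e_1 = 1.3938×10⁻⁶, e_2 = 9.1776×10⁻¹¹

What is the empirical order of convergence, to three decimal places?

1.631

p ≈ ln(e_2/e_1) / ln(e_1/e_0)
  = ln(9.1776×10⁻¹¹/1.3938×10⁻⁶) / ln(1.3938×10⁻⁶/5.1117×10⁻⁴)
  = ln(6.58459e-05) / ln(0.00272669)
  = -9.628193 / -5.904667 ≈ 1.630607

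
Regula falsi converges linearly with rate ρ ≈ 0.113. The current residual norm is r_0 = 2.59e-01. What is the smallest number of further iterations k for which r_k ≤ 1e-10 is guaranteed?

10

After k steps, r_k ≈ 2.59e-01·0.113^k.
Need 0.113^k ≤ 1e-10/2.59e-01 = 3.861e-10.
k ≥ ln(3.861e-10)/ln(0.113) = -21.6749/-2.18037 = 9.941.
Smallest integer k = 10.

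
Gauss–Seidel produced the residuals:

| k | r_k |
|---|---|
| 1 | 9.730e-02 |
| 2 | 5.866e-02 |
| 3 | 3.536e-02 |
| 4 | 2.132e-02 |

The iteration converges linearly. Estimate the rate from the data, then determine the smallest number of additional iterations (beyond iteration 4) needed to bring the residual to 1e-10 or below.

38

Rate ρ ≈ r_4/r_3 = 2.132e-02/3.536e-02 = 0.6029.
After j more steps, r_{4+j} ≈ 2.132e-02·ρ^j; need ρ^j ≤ 1e-10/2.132e-02 = 4.69043e-09.
j ≥ ln(4.69043e-09)/ln(0.6029) = -19.1777/-0.50600 = 37.901.
So 38 more iterations are needed.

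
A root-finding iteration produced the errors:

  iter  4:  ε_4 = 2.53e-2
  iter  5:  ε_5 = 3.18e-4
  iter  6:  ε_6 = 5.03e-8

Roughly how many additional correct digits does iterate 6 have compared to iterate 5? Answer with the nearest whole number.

Digits gained ≈ log₁₀(ε_5/ε_6) = log₁₀(3.18e-4/5.03e-8) = log₁₀(6322.07) ≈ 3.801.

4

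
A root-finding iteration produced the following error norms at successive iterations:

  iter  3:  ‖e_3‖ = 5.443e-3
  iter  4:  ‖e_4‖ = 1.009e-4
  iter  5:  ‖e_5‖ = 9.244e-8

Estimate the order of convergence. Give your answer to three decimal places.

1.754

p ≈ ln(‖e_5‖/‖e_4‖) / ln(‖e_4‖/‖e_3‖)
  = ln(9.244e-8/1.009e-4) / ln(1.009e-4/5.443e-3)
  = ln(0.000916155) / ln(0.0185376)
  = -6.995325 / -3.987954 ≈ 1.754114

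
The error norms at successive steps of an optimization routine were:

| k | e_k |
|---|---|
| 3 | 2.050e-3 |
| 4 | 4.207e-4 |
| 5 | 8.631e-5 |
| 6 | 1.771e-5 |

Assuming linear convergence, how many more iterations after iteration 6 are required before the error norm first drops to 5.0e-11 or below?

9

Rate ρ ≈ e_6/e_5 = 1.771e-5/8.631e-5 = 0.2052.
After j more steps, e_{6+j} ≈ 1.771e-5·ρ^j; need ρ^j ≤ 5.0e-11/1.771e-5 = 2.82326e-06.
j ≥ ln(2.82326e-06)/ln(0.2052) = -12.7776/-1.58377 = 8.068.
So 9 more iterations are needed.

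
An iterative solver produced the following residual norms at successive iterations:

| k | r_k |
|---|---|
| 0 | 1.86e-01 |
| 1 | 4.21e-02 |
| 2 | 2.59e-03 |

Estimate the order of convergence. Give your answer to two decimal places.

p ≈ ln(r_2/r_1) / ln(r_1/r_0)
  = ln(2.59e-03/4.21e-02) / ln(4.21e-02/1.86e-01)
  = ln(0.0615202) / ln(0.226344)
  = -2.78839 / -1.48570 ≈ 1.87682

1.88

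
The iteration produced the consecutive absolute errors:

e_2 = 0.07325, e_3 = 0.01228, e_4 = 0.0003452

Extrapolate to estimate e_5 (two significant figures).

First estimate the order: p ≈ ln(e_4/e_3) / ln(e_3/e_2) = ln(0.0003452/0.01228)/ln(0.01228/0.07325) = ln(0.0281107)/ln(0.167645) ≈ 1.9999.
Then e_5 ≈ e_4·(e_4/e_3)^p = 0.0003452·(0.0281107)^1.9999 = 0.0003452·0.000790494 ≈ 2.729e-07.

2.7e-7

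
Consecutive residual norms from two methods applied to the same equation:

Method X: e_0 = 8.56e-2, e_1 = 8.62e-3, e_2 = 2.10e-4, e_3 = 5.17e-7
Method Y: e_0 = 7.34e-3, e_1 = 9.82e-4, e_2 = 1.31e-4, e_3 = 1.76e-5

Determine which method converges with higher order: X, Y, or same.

Method X: p ≈ ln(5.17e-7/2.10e-4)/ln(2.10e-4/8.62e-3) ≈ 1.62.
Method Y: p ≈ ln(1.76e-5/1.31e-4)/ln(1.31e-4/9.82e-4) ≈ 1.00.
Method X has the higher order (≈1.6 vs ≈1.0).

X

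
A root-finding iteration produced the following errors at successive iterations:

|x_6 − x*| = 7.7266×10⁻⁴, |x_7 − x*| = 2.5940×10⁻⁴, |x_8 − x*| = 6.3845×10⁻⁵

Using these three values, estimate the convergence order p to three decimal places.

1.284

p ≈ ln(|x_8 − x*|/|x_7 − x*|) / ln(|x_7 − x*|/|x_6 − x*|)
  = ln(6.3845×10⁻⁵/2.5940×10⁻⁴) / ln(2.5940×10⁻⁴/7.7266×10⁻⁴)
  = ln(0.246126) / ln(0.335723)
  = -1.401912 / -1.091469 ≈ 1.284427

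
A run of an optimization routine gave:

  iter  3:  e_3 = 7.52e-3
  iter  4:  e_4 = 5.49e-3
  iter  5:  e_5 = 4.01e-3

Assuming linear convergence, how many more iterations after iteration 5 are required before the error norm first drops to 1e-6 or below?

27

Rate ρ ≈ e_5/e_4 = 4.01e-3/5.49e-3 = 0.7304.
After j more steps, e_{5+j} ≈ 4.01e-3·ρ^j; need ρ^j ≤ 1e-6/4.01e-3 = 0.000249377.
j ≥ ln(0.000249377)/ln(0.7304) = -8.2965/-0.31416 = 26.409.
So 27 more iterations are needed.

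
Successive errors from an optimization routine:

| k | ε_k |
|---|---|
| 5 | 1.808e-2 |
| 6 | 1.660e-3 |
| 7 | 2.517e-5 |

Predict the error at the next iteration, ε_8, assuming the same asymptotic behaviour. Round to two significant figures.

First estimate the order: p ≈ ln(ε_7/ε_6) / ln(ε_6/ε_5) = ln(2.517e-5/1.660e-3)/ln(1.660e-3/1.808e-2) = ln(0.0151627)/ln(0.0918142) ≈ 1.7542.
Then ε_8 ≈ ε_7·(ε_7/ε_6)^p = 2.517e-5·(0.0151627)^1.7542 = 2.517e-5·0.000643751 ≈ 1.62e-08.

1.6e-8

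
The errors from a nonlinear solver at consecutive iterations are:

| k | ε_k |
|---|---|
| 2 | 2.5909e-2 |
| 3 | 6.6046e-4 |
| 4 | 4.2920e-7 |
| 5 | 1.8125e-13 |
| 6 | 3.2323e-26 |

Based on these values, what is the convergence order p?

2

Consecutive ratios: ε_6/ε_5 = 3.2323e-26/1.8125e-13 = 1.78334e-13, ε_5/ε_4 = 1.8125e-13/4.2920e-7 = 4.22297e-07.
p ≈ ln(1.78334e-13)/ln(4.22297e-07) = -29.3551/-14.6776 ≈ 2.00.
So the convergence is quadratic (order 2).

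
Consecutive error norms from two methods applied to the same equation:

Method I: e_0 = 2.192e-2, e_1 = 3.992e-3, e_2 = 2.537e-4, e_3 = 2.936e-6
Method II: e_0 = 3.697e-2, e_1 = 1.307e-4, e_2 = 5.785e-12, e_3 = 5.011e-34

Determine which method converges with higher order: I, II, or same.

Method I: p ≈ ln(2.936e-6/2.537e-4)/ln(2.537e-4/3.992e-3) ≈ 1.62.
Method II: p ≈ ln(5.011e-34/5.785e-12)/ln(5.785e-12/1.307e-4) ≈ 3.00.
Method II has the higher order (≈3.0 vs ≈1.6).

II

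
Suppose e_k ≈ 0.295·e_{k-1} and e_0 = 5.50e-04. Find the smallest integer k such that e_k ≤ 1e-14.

21

After k steps, e_k ≈ 5.50e-04·0.295^k.
Need 0.295^k ≤ 1e-14/5.50e-04 = 1.81818e-11.
k ≥ ln(1.81818e-11)/ln(0.295) = -24.7306/-1.22078 = 20.258.
Smallest integer k = 21.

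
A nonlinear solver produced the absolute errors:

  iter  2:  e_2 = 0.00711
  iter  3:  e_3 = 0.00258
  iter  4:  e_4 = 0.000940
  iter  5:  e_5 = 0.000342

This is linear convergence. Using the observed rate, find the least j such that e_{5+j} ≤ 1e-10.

Rate ρ ≈ e_5/e_4 = 0.000342/0.000940 = 0.3638.
After j more steps, e_{5+j} ≈ 0.000342·ρ^j; need ρ^j ≤ 1e-10/0.000342 = 2.92398e-07.
j ≥ ln(2.92398e-07)/ln(0.3638) = -15.0451/-1.01115 = 14.879.
So 15 more iterations are needed.

15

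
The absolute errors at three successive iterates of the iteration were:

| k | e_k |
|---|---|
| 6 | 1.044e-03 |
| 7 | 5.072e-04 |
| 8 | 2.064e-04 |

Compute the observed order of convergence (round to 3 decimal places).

1.245

p ≈ ln(e_8/e_7) / ln(e_7/e_6)
  = ln(2.064e-04/5.072e-04) / ln(5.072e-04/1.044e-03)
  = ln(0.40694) / ln(0.485824)
  = -0.899090 / -0.721909 ≈ 1.245434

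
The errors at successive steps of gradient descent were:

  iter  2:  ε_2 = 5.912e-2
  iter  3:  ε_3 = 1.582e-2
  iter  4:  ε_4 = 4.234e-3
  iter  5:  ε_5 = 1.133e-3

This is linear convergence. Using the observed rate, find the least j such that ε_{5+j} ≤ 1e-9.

11

Rate ρ ≈ ε_5/ε_4 = 1.133e-3/4.234e-3 = 0.2676.
After j more steps, ε_{5+j} ≈ 1.133e-3·ρ^j; need ρ^j ≤ 1e-9/1.133e-3 = 8.82613e-07.
j ≥ ln(8.82613e-07)/ln(0.2676) = -13.9404/-1.31826 = 10.575.
So 11 more iterations are needed.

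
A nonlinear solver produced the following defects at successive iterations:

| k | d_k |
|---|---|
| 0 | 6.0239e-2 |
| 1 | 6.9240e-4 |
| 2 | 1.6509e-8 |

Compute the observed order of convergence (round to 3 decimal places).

2.383

p ≈ ln(d_2/d_1) / ln(d_1/d_0)
  = ln(1.6509e-8/6.9240e-4) / ln(6.9240e-4/6.0239e-2)
  = ln(2.38432e-05) / ln(0.0114942)
  = -10.644011 / -4.465913 ≈ 2.383390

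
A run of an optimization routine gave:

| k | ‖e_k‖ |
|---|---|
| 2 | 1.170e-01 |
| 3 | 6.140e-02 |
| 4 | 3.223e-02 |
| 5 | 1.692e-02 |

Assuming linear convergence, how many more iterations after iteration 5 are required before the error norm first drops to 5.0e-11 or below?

31

Rate ρ ≈ ‖e_5‖/‖e_4‖ = 1.692e-02/3.223e-02 = 0.5250.
After j more steps, ‖e_{5+j}‖ ≈ 1.692e-02·ρ^j; need ρ^j ≤ 5.0e-11/1.692e-02 = 2.95508e-09.
j ≥ ln(2.95508e-09)/ln(0.5250) = -19.6397/-0.64436 = 30.479.
So 31 more iterations are needed.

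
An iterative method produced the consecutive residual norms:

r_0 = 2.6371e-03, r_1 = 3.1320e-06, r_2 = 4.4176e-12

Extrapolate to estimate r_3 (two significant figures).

8.8e-24

First estimate the order: p ≈ ln(r_2/r_1) / ln(r_1/r_0) = ln(4.4176e-12/3.1320e-06)/ln(3.1320e-06/2.6371e-03) = ln(1.41047e-06)/ln(0.00118767) ≈ 2.0000.
Then r_3 ≈ r_2·(r_2/r_1)^p = 4.4176e-12·(1.41047e-06)^2.0000 = 4.4176e-12·1.98943e-12 ≈ 8.789e-24.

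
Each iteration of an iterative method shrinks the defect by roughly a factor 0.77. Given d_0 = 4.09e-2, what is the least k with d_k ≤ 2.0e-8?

After k steps, d_k ≈ 4.09e-2·0.77^k.
Need 0.77^k ≤ 2.0e-8/4.09e-2 = 4.88998e-07.
k ≥ ln(4.88998e-07)/ln(0.77) = -14.5309/-0.26136 = 55.597.
Smallest integer k = 56.

56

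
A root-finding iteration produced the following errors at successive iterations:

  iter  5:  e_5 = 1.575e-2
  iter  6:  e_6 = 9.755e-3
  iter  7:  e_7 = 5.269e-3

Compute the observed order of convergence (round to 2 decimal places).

1.29

p ≈ ln(e_7/e_6) / ln(e_6/e_5)
  = ln(5.269e-3/9.755e-3) / ln(9.755e-3/1.575e-2)
  = ln(0.540133) / ln(0.619365)
  = -0.61594 / -0.47906 ≈ 1.28573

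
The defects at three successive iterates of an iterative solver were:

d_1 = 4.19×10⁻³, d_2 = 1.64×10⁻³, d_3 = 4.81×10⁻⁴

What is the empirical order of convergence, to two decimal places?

p ≈ ln(d_3/d_2) / ln(d_2/d_1)
  = ln(4.81×10⁻⁴/1.64×10⁻³) / ln(1.64×10⁻³/4.19×10⁻³)
  = ln(0.293293) / ln(0.391408)
  = -1.22658 / -0.93800 ≈ 1.30765

1.31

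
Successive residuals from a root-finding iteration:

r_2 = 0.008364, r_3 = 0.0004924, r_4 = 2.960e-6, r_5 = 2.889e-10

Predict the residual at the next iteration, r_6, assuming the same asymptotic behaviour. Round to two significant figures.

First estimate the order: p ≈ ln(r_5/r_4) / ln(r_4/r_3) = ln(2.889e-10/2.960e-6)/ln(2.960e-6/0.0004924) = ln(9.76014e-05)/ln(0.00601137) ≈ 1.8057.
Then r_6 ≈ r_5·(r_5/r_4)^p = 2.889e-10·(9.76014e-05)^1.8057 = 2.889e-10·5.73008e-08 ≈ 1.655e-17.

1.7e-17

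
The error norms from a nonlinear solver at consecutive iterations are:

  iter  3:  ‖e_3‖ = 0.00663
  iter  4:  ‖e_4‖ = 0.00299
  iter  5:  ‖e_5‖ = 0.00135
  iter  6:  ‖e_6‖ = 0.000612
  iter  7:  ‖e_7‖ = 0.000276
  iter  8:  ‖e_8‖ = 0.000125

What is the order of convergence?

Consecutive ratios: ‖e_8‖/‖e_7‖ = 0.000125/0.000276 = 0.452899, ‖e_7‖/‖e_6‖ = 0.000276/0.000612 = 0.45098.
p ≈ ln(0.452899)/ln(0.45098) = -0.7921/-0.7963 ≈ 0.99.
So the convergence is linear (order 1).

1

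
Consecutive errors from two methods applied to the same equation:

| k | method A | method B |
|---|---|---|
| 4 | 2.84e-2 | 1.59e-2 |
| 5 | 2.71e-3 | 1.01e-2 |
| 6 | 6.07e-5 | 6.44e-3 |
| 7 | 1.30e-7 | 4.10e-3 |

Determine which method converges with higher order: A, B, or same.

A

Method A: p ≈ ln(1.30e-7/6.07e-5)/ln(6.07e-5/2.71e-3) ≈ 1.62.
Method B: p ≈ ln(4.10e-3/6.44e-3)/ln(6.44e-3/1.01e-2) ≈ 1.00.
Method A has the higher order (≈1.6 vs ≈1.0).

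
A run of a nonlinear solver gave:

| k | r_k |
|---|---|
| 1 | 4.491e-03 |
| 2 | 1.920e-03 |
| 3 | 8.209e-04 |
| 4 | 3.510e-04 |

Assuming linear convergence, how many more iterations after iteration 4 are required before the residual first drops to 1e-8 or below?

13

Rate ρ ≈ r_4/r_3 = 3.510e-04/8.209e-04 = 0.4276.
After j more steps, r_{4+j} ≈ 3.510e-04·ρ^j; need ρ^j ≤ 1e-8/3.510e-04 = 2.849e-05.
j ≥ ln(2.849e-05)/ln(0.4276) = -10.4660/-0.84957 = 12.319.
So 13 more iterations are needed.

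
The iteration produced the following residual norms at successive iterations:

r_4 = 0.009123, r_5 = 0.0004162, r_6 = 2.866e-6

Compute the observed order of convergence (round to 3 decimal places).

1.612

p ≈ ln(r_6/r_5) / ln(r_5/r_4)
  = ln(2.866e-6/0.0004162) / ln(0.0004162/0.009123)
  = ln(0.00688611) / ln(0.045621)
  = -4.978249 / -3.087387 ≈ 1.612447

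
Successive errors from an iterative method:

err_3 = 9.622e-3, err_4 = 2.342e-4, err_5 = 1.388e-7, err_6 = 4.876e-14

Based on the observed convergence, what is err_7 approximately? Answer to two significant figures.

First estimate the order: p ≈ ln(err_6/err_5) / ln(err_5/err_4) = ln(4.876e-14/1.388e-7)/ln(1.388e-7/2.342e-4) = ln(3.51297e-07)/ln(0.000592656) ≈ 2.0000.
Then err_7 ≈ err_6·(err_6/err_5)^p = 4.876e-14·(3.51297e-07)^2.0000 = 4.876e-14·1.2341e-13 ≈ 6.017e-27.

6.0e-27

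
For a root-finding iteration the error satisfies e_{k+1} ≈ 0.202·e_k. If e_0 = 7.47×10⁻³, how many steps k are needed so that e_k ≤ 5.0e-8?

8

After k steps, e_k ≈ 7.47×10⁻³·0.202^k.
Need 0.202^k ≤ 5.0e-8/7.47×10⁻³ = 6.69344e-06.
k ≥ ln(6.69344e-06)/ln(0.202) = -11.9144/-1.59949 = 7.449.
Smallest integer k = 8.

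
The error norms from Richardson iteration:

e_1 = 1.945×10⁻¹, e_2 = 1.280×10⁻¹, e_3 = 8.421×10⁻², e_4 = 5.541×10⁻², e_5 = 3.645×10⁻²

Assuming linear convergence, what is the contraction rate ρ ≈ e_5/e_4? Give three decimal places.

0.658

ρ ≈ e_5/e_4 = 3.645×10⁻²/5.541×10⁻² = 0.65782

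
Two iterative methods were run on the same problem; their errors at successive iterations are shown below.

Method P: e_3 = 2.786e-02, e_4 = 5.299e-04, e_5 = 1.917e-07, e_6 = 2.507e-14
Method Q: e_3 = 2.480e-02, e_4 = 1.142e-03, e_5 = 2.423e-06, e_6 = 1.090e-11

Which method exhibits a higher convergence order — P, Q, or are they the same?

Method P: p ≈ ln(2.507e-14/1.917e-07)/ln(1.917e-07/5.299e-04) ≈ 2.00.
Method Q: p ≈ ln(1.090e-11/2.423e-06)/ln(2.423e-06/1.142e-03) ≈ 2.00.
Both orders ≈ 2.0 — effectively the same.

same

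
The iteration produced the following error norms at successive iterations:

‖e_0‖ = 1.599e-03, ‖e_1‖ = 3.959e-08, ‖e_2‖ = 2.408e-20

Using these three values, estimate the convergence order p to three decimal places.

2.652

p ≈ ln(‖e_2‖/‖e_1‖) / ln(‖e_1‖/‖e_0‖)
  = ln(2.408e-20/3.959e-08) / ln(3.959e-08/1.599e-03)
  = ln(6.08234e-13) / ln(2.47592e-05)
  = -28.128217 / -10.606313 ≈ 2.652026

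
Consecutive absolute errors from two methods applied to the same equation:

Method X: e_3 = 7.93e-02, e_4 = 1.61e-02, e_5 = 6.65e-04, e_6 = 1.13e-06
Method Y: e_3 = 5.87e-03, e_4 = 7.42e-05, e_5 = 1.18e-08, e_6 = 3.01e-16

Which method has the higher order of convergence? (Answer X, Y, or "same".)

same

Method X: p ≈ ln(1.13e-06/6.65e-04)/ln(6.65e-04/1.61e-02) ≈ 2.00.
Method Y: p ≈ ln(3.01e-16/1.18e-08)/ln(1.18e-08/7.42e-05) ≈ 2.00.
Both orders ≈ 2.0 — effectively the same.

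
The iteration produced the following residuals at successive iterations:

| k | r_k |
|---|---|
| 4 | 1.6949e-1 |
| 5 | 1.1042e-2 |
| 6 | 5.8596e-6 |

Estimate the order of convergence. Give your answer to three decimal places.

p ≈ ln(r_6/r_5) / ln(r_5/r_4)
  = ln(5.8596e-6/1.1042e-2) / ln(1.1042e-2/1.6949e-1)
  = ln(0.000530665) / ln(0.0651484)
  = -7.541380 / -2.731088 ≈ 2.761310

2.761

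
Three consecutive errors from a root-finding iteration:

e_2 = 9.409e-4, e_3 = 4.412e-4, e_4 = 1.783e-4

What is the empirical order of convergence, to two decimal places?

1.20

p ≈ ln(e_4/e_3) / ln(e_3/e_2)
  = ln(1.783e-4/4.412e-4) / ln(4.412e-4/9.409e-4)
  = ln(0.404125) / ln(0.468913)
  = -0.90603 / -0.75734 ≈ 1.19633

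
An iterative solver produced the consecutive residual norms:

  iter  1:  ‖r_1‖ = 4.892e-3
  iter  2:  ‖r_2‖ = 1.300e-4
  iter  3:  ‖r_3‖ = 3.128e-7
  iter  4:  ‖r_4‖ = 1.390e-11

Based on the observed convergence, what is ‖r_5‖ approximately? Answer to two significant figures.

8.1e-19

First estimate the order: p ≈ ln(‖r_4‖/‖r_3‖) / ln(‖r_3‖/‖r_2‖) = ln(1.390e-11/3.128e-7)/ln(3.128e-7/1.300e-4) = ln(4.44373e-05)/ln(0.00240615) ≈ 1.6620.
Then ‖r_5‖ ≈ ‖r_4‖·(‖r_4‖/‖r_3‖)^p = 1.390e-11·(4.44373e-05)^1.6620 = 1.390e-11·5.84193e-08 ≈ 8.12e-19.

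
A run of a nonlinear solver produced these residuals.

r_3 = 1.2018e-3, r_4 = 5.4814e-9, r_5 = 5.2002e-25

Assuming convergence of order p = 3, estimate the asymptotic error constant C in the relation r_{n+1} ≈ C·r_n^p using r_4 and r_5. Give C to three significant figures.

C ≈ r_5 / r_4^3
  = 5.2002e-25 / (5.4814e-9)^3
  = 5.2002e-25 / 1.64693e-25 ≈ 3.1575

3.16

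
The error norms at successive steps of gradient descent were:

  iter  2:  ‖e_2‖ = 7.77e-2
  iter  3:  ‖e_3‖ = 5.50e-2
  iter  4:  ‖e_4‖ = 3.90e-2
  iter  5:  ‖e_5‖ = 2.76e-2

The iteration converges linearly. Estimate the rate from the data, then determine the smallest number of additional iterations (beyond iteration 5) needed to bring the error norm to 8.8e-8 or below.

37

Rate ρ ≈ ‖e_5‖/‖e_4‖ = 2.76e-2/3.90e-2 = 0.7077.
After j more steps, ‖e_{5+j}‖ ≈ 2.76e-2·ρ^j; need ρ^j ≤ 8.8e-8/2.76e-2 = 3.18841e-06.
j ≥ ln(3.18841e-06)/ln(0.7077) = -12.6560/-0.34574 = 36.606.
So 37 more iterations are needed.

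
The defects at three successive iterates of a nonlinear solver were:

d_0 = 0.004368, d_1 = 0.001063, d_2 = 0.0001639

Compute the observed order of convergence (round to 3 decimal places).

p ≈ ln(d_2/d_1) / ln(d_1/d_0)
  = ln(0.0001639/0.001063) / ln(0.001063/0.004368)
  = ln(0.154186) / ln(0.243361)
  = -1.869596 / -1.413209 ≈ 1.322944

1.323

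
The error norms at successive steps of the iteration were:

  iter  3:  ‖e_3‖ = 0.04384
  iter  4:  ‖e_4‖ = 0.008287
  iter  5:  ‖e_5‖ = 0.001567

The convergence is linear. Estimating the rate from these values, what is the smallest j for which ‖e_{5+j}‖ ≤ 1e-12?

13

Rate ρ ≈ ‖e_5‖/‖e_4‖ = 0.001567/0.008287 = 0.1891.
After j more steps, ‖e_{5+j}‖ ≈ 0.001567·ρ^j; need ρ^j ≤ 1e-12/0.001567 = 6.38162e-10.
j ≥ ln(6.38162e-10)/ln(0.1891) = -21.1724/-1.66548 = 12.712.
So 13 more iterations are needed.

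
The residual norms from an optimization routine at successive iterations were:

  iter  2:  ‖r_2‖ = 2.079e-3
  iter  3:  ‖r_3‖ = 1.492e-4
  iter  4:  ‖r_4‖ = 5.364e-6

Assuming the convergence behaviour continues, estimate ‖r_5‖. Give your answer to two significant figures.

First estimate the order: p ≈ ln(‖r_4‖/‖r_3‖) / ln(‖r_3‖/‖r_2‖) = ln(5.364e-6/1.492e-4)/ln(1.492e-4/2.079e-3) = ln(0.0359517)/ln(0.0717653) ≈ 1.2624.
Then ‖r_5‖ ≈ ‖r_4‖·(‖r_4‖/‖r_3‖)^p = 5.364e-6·(0.0359517)^1.2624 = 5.364e-6·0.0150224 ≈ 8.058e-08.

8.1e-8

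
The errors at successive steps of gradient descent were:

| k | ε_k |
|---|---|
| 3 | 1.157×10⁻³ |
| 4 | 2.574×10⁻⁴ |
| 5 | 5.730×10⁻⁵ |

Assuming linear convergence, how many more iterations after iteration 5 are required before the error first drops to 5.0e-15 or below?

16

Rate ρ ≈ ε_5/ε_4 = 5.730×10⁻⁵/2.574×10⁻⁴ = 0.2226.
After j more steps, ε_{5+j} ≈ 5.730×10⁻⁵·ρ^j; need ρ^j ≤ 5.0e-15/5.730×10⁻⁵ = 8.726e-11.
j ≥ ln(8.726e-11)/ln(0.2226) = -23.1621/-1.50238 = 15.417.
So 16 more iterations are needed.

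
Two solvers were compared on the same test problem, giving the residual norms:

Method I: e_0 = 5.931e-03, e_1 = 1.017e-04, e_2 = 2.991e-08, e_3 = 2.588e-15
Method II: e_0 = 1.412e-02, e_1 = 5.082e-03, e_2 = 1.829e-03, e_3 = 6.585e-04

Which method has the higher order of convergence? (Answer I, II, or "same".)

Method I: p ≈ ln(2.588e-15/2.991e-08)/ln(2.991e-08/1.017e-04) ≈ 2.00.
Method II: p ≈ ln(6.585e-04/1.829e-03)/ln(1.829e-03/5.082e-03) ≈ 1.00.
Method I has the higher order (≈2.0 vs ≈1.0).

I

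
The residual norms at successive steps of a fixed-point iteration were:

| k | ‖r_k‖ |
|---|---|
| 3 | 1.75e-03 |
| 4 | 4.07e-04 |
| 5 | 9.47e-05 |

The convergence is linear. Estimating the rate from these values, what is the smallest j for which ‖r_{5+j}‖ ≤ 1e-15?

18

Rate ρ ≈ ‖r_5‖/‖r_4‖ = 9.47e-05/4.07e-04 = 0.2327.
After j more steps, ‖r_{5+j}‖ ≈ 9.47e-05·ρ^j; need ρ^j ≤ 1e-15/9.47e-05 = 1.05597e-11.
j ≥ ln(1.05597e-11)/ln(0.2327) = -25.2740/-1.45801 = 17.335.
So 18 more iterations are needed.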